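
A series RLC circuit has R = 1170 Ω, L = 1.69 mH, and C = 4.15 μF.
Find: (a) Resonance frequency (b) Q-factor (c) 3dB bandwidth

Step 1 — Resonance: ω₀ = 1/√(LC) = 1/√(0.00169·4.15e-06) = 1.194e+04 rad/s.
Step 2 — f₀ = ω₀/(2π) = 1900 Hz.
Step 3 — Series Q: Q = ω₀L/R = 1.194e+04·0.00169/1170 = 0.01725.
Step 4 — Bandwidth: Δω = ω₀/Q = 6.923e+05 rad/s; BW = Δω/(2π) = 1.102e+05 Hz.

(a) f₀ = 1900 Hz  (b) Q = 0.01725  (c) BW = 1.102e+05 Hz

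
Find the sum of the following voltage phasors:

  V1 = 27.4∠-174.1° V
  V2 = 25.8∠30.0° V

Step 1 — Convert each phasor to rectangular form:
  V1 = 27.4·(cos(-174.1°) + j·sin(-174.1°)) = -27.25 - j2.817 V
  V2 = 25.8·(cos(30.0°) + j·sin(30.0°)) = 22.34 + j12.9 V
Step 2 — Sum components: V_total = -4.911 + j10.08 V.
Step 3 — Convert to polar: |V_total| = 11.22 V, ∠V_total = 116.0°.

V_total = 11.22∠116.0° V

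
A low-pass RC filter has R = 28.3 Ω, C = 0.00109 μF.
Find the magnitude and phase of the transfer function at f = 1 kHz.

Step 1 — Angular frequency: ω = 2π·1000 = 6283 rad/s.
Step 2 — Transfer function: H(jω) = 1/(1 + jωRC).
Step 3 — Denominator: 1 + jωRC = 1 + j·6283·28.3·1.09e-09 = 1 + j0.0001938.
Step 4 — H = 1 - j0.0001938.
Step 5 — Magnitude: |H| = 1 (-0.0 dB); phase: φ = -0.0°.

|H| = 1 (-0.0 dB), φ = -0.0°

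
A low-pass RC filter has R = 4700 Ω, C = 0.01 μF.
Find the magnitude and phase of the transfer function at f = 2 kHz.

Step 1 — Angular frequency: ω = 2π·2000 = 1.257e+04 rad/s.
Step 2 — Transfer function: H(jω) = 1/(1 + jωRC).
Step 3 — Denominator: 1 + jωRC = 1 + j·1.257e+04·4700·1e-08 = 1 + j0.5906.
Step 4 — H = 0.7414 - j0.4379.
Step 5 — Magnitude: |H| = 0.861 (-1.3 dB); phase: φ = -30.6°.

|H| = 0.861 (-1.3 dB), φ = -30.6°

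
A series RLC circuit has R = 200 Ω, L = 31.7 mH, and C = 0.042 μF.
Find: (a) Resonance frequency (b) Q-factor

Step 1 — Resonance condition Im(Z)=0 gives ω₀ = 1/√(LC).
Step 2 — ω₀ = 1/√(0.0317·4.2e-08) = 2.741e+04 rad/s.
Step 3 — f₀ = ω₀/(2π) = 4362 Hz.
Step 4 — Series Q: Q = ω₀L/R = 2.741e+04·0.0317/200 = 4.344.

(a) f₀ = 4362 Hz  (b) Q = 4.344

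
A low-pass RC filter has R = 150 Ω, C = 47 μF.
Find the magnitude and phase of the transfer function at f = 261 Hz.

Step 1 — Angular frequency: ω = 2π·261 = 1640 rad/s.
Step 2 — Transfer function: H(jω) = 1/(1 + jωRC).
Step 3 — Denominator: 1 + jωRC = 1 + j·1640·150·4.7e-05 = 1 + j11.56.
Step 4 — H = 0.007426 - j0.08585.
Step 5 — Magnitude: |H| = 0.08617 (-21.3 dB); phase: φ = -85.1°.

|H| = 0.08617 (-21.3 dB), φ = -85.1°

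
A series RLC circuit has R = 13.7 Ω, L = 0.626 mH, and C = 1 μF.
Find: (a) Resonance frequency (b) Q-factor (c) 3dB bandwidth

Step 1 — Resonance: ω₀ = 1/√(LC) = 1/√(0.000626·1e-06) = 3.997e+04 rad/s.
Step 2 — f₀ = ω₀/(2π) = 6361 Hz.
Step 3 — Series Q: Q = ω₀L/R = 3.997e+04·0.000626/13.7 = 1.826.
Step 4 — Bandwidth: Δω = ω₀/Q = 2.188e+04 rad/s; BW = Δω/(2π) = 3483 Hz.

(a) f₀ = 6361 Hz  (b) Q = 1.826  (c) BW = 3483 Hz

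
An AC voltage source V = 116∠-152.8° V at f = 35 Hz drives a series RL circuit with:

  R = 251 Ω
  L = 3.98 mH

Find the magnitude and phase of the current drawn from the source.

Step 1 — Angular frequency: ω = 2π·f = 2π·35 = 219.9 rad/s.
Step 2 — Component impedances:
  R: Z = R = 251 Ω
  L: Z = jωL = j·219.9·0.00398 = 0 + j0.8752 Ω
Step 3 — Series combination: Z_total = R + L = 251 + j0.8752 Ω = 251∠0.2° Ω.
Step 4 — Source phasor: V = 116∠-152.8° V = -103.2 - j53.02 V.
Step 5 — Ohm's law: I = V / Z_total = (-103.2 - j53.02) / (251 + j0.8752) = -0.4118 - j0.2098 A.
Step 6 — Convert to polar: |I| = 0.4621 A, ∠I = -153.0°.

I = 0.4621∠-153.0° A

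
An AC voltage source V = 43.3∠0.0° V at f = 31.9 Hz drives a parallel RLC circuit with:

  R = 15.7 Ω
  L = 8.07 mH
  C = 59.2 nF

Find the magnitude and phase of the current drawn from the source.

Step 1 — Angular frequency: ω = 2π·f = 2π·31.9 = 200.4 rad/s.
Step 2 — Component impedances:
  R: Z = R = 15.7 Ω
  L: Z = jωL = j·200.4·0.00807 = 0 + j1.617 Ω
  C: Z = 1/(jωC) = -j/(ω·C) = 0 - j8.428e+04 Ω
Step 3 — Parallel combination: 1/Z_total = 1/R + 1/L + 1/C; Z_total = 0.1649 + j1.601 Ω = 1.609∠84.1° Ω.
Step 4 — Source phasor: V = 43.3∠0.0° V = 43.3 V.
Step 5 — Ohm's law: I = V / Z_total = (43.3) / (0.1649 + j1.601) = 2.758 - j26.77 A.
Step 6 — Convert to polar: |I| = 26.91 A, ∠I = -84.1°.

I = 26.91∠-84.1° A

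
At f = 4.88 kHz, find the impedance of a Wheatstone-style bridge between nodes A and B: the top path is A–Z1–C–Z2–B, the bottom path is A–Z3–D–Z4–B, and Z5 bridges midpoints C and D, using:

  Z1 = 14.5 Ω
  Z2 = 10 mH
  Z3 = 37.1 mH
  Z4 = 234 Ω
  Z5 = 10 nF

Step 1 — Angular frequency: ω = 2π·f = 2π·4880 = 3.066e+04 rad/s.
Step 2 — Component impedances:
  Z1: Z = R = 14.5 Ω
  Z2: Z = jωL = j·3.066e+04·0.01 = 0 + j306.6 Ω
  Z3: Z = jωL = j·3.066e+04·0.0371 = 0 + j1138 Ω
  Z4: Z = R = 234 Ω
  Z5: Z = 1/(jωC) = -j/(ω·C) = 0 - j3261 Ω
Step 3 — Bridge requires nodal analysis (the Z5 bridge couples midpoints C and D, so the two paths cannot be reduced to a simple series/parallel combination). Setting node B to ground and injecting 1 A at node A, the 3-node admittance system at A, C, D solves to V_A = Z_AB = 13.81 + j260.9 Ω = 261.3∠87.0° Ω.

Z = 13.81 + j260.9 Ω = 261.3∠87.0° Ω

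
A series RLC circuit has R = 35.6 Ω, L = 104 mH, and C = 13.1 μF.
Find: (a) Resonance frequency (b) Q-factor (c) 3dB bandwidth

Step 1 — Resonance condition Im(Z)=0 gives ω₀ = 1/√(LC).
Step 2 — ω₀ = 1/√(0.104·1.31e-05) = 856.7 rad/s.
Step 3 — f₀ = ω₀/(2π) = 136.4 Hz.
Step 4 — Series Q: Q = ω₀L/R = 856.7·0.104/35.6 = 2.503.
Step 5 — 3dB bandwidth: Δω = ω₀/Q = 342.3 rad/s; BW = Δω/(2π) = 54.48 Hz.

(a) f₀ = 136.4 Hz  (b) Q = 2.503  (c) BW = 54.48 Hz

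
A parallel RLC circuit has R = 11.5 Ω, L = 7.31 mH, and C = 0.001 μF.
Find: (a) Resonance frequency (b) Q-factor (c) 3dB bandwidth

Step 1 — Resonance: ω₀ = 1/√(LC) = 1/√(0.00731·1e-09) = 3.699e+05 rad/s.
Step 2 — f₀ = ω₀/(2π) = 5.887e+04 Hz.
Step 3 — Parallel Q: Q = R/(ω₀L) = 11.5/(3.699e+05·0.00731) = 0.004253.
Step 4 — Bandwidth: Δω = ω₀/Q = 8.696e+07 rad/s; BW = Δω/(2π) = 1.384e+07 Hz.

(a) f₀ = 5.887e+04 Hz  (b) Q = 0.004253  (c) BW = 1.384e+07 Hz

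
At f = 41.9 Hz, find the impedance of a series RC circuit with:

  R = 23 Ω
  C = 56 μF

Step 1 — Angular frequency: ω = 2π·f = 2π·41.9 = 263.3 rad/s.
Step 2 — Component impedances:
  R: Z = R = 23 Ω
  C: Z = 1/(jωC) = -j/(ω·C) = 0 - j67.83 Ω
Step 3 — Series combination: Z_total = R + C = 23 - j67.83 Ω = 71.62∠-71.3° Ω.

Z = 23 - j67.83 Ω = 71.62∠-71.3° Ω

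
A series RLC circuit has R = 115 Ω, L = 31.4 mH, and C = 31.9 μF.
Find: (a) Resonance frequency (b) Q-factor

Step 1 — Resonance condition Im(Z)=0 gives ω₀ = 1/√(LC).
Step 2 — ω₀ = 1/√(0.0314·3.19e-05) = 999.2 rad/s.
Step 3 — f₀ = ω₀/(2π) = 159 Hz.
Step 4 — Series Q: Q = ω₀L/R = 999.2·0.0314/115 = 0.2728.

(a) f₀ = 159 Hz  (b) Q = 0.2728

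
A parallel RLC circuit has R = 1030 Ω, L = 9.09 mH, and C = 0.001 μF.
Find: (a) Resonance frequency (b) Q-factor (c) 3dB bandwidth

Step 1 — Resonance: ω₀ = 1/√(LC) = 1/√(0.00909·1e-09) = 3.317e+05 rad/s.
Step 2 — f₀ = ω₀/(2π) = 5.279e+04 Hz.
Step 3 — Parallel Q: Q = R/(ω₀L) = 1030/(3.317e+05·0.00909) = 0.3416.
Step 4 — Bandwidth: Δω = ω₀/Q = 9.709e+05 rad/s; BW = Δω/(2π) = 1.545e+05 Hz.

(a) f₀ = 5.279e+04 Hz  (b) Q = 0.3416  (c) BW = 1.545e+05 Hz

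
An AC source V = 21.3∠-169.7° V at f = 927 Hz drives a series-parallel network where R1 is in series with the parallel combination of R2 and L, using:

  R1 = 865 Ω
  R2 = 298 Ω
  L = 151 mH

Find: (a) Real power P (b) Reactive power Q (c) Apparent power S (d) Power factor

Step 1 — Angular frequency: ω = 2π·f = 2π·927 = 5825 rad/s.
Step 2 — Component impedances:
  R1: Z = R = 865 Ω
  R2: Z = R = 298 Ω
  L: Z = jωL = j·5825·0.151 = 0 + j879.5 Ω
Step 3 — Parallel branch: R2 || L = 1/(1/R2 + 1/L) = 267.3 + j90.57 Ω.
Step 4 — Series with R1: Z_total = R1 + (R2 || L) = 1132 + j90.57 Ω = 1136∠4.6° Ω.
Step 5 — Source phasor: V = 21.3∠-169.7° V = -20.96 - j3.808 V.
Step 6 — Current: I = V / Z = -0.01866 - j0.001871 A = 0.01875∠-174.3° A.
Step 7 — Complex power: S = V·I* = 0.3981 + j0.03185 VA.
Step 8 — Real power: P = Re(S) = 0.3981 W.
Step 9 — Reactive power: Q = Im(S) = 0.03185 VAR.
Step 10 — Apparent power: |S| = 0.3994 VA.
Step 11 — Power factor: PF = P/|S| = 0.9968 (lagging).

(a) P = 0.3981 W  (b) Q = 0.03185 VAR  (c) S = 0.3994 VA  (d) PF = 0.9968 (lagging)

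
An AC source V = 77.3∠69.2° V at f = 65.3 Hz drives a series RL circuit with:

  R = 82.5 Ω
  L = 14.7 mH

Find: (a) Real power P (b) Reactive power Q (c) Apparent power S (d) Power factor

Step 1 — Angular frequency: ω = 2π·f = 2π·65.3 = 410.3 rad/s.
Step 2 — Component impedances:
  R: Z = R = 82.5 Ω
  L: Z = jωL = j·410.3·0.0147 = 0 + j6.031 Ω
Step 3 — Series combination: Z_total = R + L = 82.5 + j6.031 Ω = 82.72∠4.2° Ω.
Step 4 — Source phasor: V = 77.3∠69.2° V = 27.45 + j72.26 V.
Step 5 — Current: I = V / Z = 0.3946 + j0.8471 A = 0.9345∠65.0° A.
Step 6 — Complex power: S = V·I* = 72.04 + j5.267 VA.
Step 7 — Real power: P = Re(S) = 72.04 W.
Step 8 — Reactive power: Q = Im(S) = 5.267 VAR.
Step 9 — Apparent power: |S| = 72.23 VA.
Step 10 — Power factor: PF = P/|S| = 0.9973 (lagging).

(a) P = 72.04 W  (b) Q = 5.267 VAR  (c) S = 72.23 VA  (d) PF = 0.9973 (lagging)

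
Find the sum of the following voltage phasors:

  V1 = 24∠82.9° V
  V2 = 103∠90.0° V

Step 1 — Convert each phasor to rectangular form:
  V1 = 24·(cos(82.9°) + j·sin(82.9°)) = 2.966 + j23.82 V
  V2 = 103·(cos(90.0°) + j·sin(90.0°)) = 0 + j103 V
Step 2 — Sum components: V_total = 2.966 + j126.8 V.
Step 3 — Convert to polar: |V_total| = 126.9 V, ∠V_total = 88.7°.

V_total = 126.9∠88.7° V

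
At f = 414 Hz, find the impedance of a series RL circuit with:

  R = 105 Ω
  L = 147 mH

Step 1 — Angular frequency: ω = 2π·f = 2π·414 = 2601 rad/s.
Step 2 — Component impedances:
  R: Z = R = 105 Ω
  L: Z = jωL = j·2601·0.147 = 0 + j382.4 Ω
Step 3 — Series combination: Z_total = R + L = 105 + j382.4 Ω = 396.5∠74.6° Ω.

Z = 105 + j382.4 Ω = 396.5∠74.6° Ω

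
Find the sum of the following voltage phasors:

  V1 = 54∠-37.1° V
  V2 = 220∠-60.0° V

Step 1 — Convert each phasor to rectangular form:
  V1 = 54·(cos(-37.1°) + j·sin(-37.1°)) = 43.07 - j32.57 V
  V2 = 220·(cos(-60.0°) + j·sin(-60.0°)) = 110 - j190.5 V
Step 2 — Sum components: V_total = 153.1 - j223.1 V.
Step 3 — Convert to polar: |V_total| = 270.6 V, ∠V_total = -55.5°.

V_total = 270.6∠-55.5° V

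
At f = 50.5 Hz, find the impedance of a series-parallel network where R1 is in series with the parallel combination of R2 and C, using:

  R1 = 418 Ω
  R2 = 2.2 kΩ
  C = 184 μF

Step 1 — Angular frequency: ω = 2π·f = 2π·50.5 = 317.3 rad/s.
Step 2 — Component impedances:
  R1: Z = R = 418 Ω
  R2: Z = R = 2200 Ω
  C: Z = 1/(jωC) = -j/(ω·C) = 0 - j17.13 Ω
Step 3 — Parallel branch: R2 || C = 1/(1/R2 + 1/C) = 0.1333 - j17.13 Ω.
Step 4 — Series with R1: Z_total = R1 + (R2 || C) = 418.1 - j17.13 Ω = 418.5∠-2.3° Ω.

Z = 418.1 - j17.13 Ω = 418.5∠-2.3° Ω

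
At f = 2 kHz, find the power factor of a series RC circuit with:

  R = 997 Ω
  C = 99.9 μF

Step 1 — Angular frequency: ω = 2π·f = 2π·2000 = 1.257e+04 rad/s.
Step 2 — Component impedances:
  R: Z = R = 997 Ω
  C: Z = 1/(jωC) = -j/(ω·C) = 0 - j0.7966 Ω
Step 3 — Series combination: Z_total = R + C = 997 - j0.7966 Ω = 997∠-0.0° Ω.
Step 4 — Power factor: PF = cos(φ) = Re(Z)/|Z| = 997/997 = 1.
Step 5 — Type: Im(Z) = -0.7966 ⇒ leading (phase φ = -0.0°).

PF = 1 (leading, φ = -0.0°)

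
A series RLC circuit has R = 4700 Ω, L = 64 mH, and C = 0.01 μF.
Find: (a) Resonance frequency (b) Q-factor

Step 1 — Resonance condition Im(Z)=0 gives ω₀ = 1/√(LC).
Step 2 — ω₀ = 1/√(0.064·1e-08) = 3.953e+04 rad/s.
Step 3 — f₀ = ω₀/(2π) = 6291 Hz.
Step 4 — Series Q: Q = ω₀L/R = 3.953e+04·0.064/4700 = 0.5383.

(a) f₀ = 6291 Hz  (b) Q = 0.5383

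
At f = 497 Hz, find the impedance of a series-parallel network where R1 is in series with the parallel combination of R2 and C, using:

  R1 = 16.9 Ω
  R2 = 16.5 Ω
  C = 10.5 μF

Step 1 — Angular frequency: ω = 2π·f = 2π·497 = 3123 rad/s.
Step 2 — Component impedances:
  R1: Z = R = 16.9 Ω
  R2: Z = R = 16.5 Ω
  C: Z = 1/(jωC) = -j/(ω·C) = 0 - j30.5 Ω
Step 3 — Parallel branch: R2 || C = 1/(1/R2 + 1/C) = 12.76 - j6.906 Ω.
Step 4 — Series with R1: Z_total = R1 + (R2 || C) = 29.66 - j6.906 Ω = 30.46∠-13.1° Ω.

Z = 29.66 - j6.906 Ω = 30.46∠-13.1° Ω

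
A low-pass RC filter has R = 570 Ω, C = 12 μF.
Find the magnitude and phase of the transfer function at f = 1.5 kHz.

Step 1 — Angular frequency: ω = 2π·1500 = 9425 rad/s.
Step 2 — Transfer function: H(jω) = 1/(1 + jωRC).
Step 3 — Denominator: 1 + jωRC = 1 + j·9425·570·1.2e-05 = 1 + j64.47.
Step 4 — H = 0.0002406 - j0.01551.
Step 5 — Magnitude: |H| = 0.01551 (-36.2 dB); phase: φ = -89.1°.

|H| = 0.01551 (-36.2 dB), φ = -89.1°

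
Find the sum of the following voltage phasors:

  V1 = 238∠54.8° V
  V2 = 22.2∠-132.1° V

Step 1 — Convert each phasor to rectangular form:
  V1 = 238·(cos(54.8°) + j·sin(54.8°)) = 137.2 + j194.5 V
  V2 = 22.2·(cos(-132.1°) + j·sin(-132.1°)) = -14.88 - j16.47 V
Step 2 — Sum components: V_total = 122.3 + j178 V.
Step 3 — Convert to polar: |V_total| = 216 V, ∠V_total = 55.5°.

V_total = 216∠55.5° V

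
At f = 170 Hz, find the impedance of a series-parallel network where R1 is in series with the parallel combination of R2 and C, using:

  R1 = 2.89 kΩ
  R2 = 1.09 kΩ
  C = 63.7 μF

Step 1 — Angular frequency: ω = 2π·f = 2π·170 = 1068 rad/s.
Step 2 — Component impedances:
  R1: Z = R = 2890 Ω
  R2: Z = R = 1090 Ω
  C: Z = 1/(jωC) = -j/(ω·C) = 0 - j14.7 Ω
Step 3 — Parallel branch: R2 || C = 1/(1/R2 + 1/C) = 0.1981 - j14.69 Ω.
Step 4 — Series with R1: Z_total = R1 + (R2 || C) = 2890 - j14.69 Ω = 2890∠-0.3° Ω.

Z = 2890 - j14.69 Ω = 2890∠-0.3° Ω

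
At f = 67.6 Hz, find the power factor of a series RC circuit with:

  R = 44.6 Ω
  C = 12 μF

Step 1 — Angular frequency: ω = 2π·f = 2π·67.6 = 424.7 rad/s.
Step 2 — Component impedances:
  R: Z = R = 44.6 Ω
  C: Z = 1/(jωC) = -j/(ω·C) = 0 - j196.2 Ω
Step 3 — Series combination: Z_total = R + C = 44.6 - j196.2 Ω = 201.2∠-77.2° Ω.
Step 4 — Power factor: PF = cos(φ) = Re(Z)/|Z| = 44.6/201.2 = 0.2217.
Step 5 — Type: Im(Z) = -196.2 ⇒ leading (phase φ = -77.2°).

PF = 0.2217 (leading, φ = -77.2°)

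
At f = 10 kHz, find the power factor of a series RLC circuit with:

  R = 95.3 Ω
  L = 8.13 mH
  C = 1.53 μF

Step 1 — Angular frequency: ω = 2π·f = 2π·1e+04 = 6.283e+04 rad/s.
Step 2 — Component impedances:
  R: Z = R = 95.3 Ω
  L: Z = jωL = j·6.283e+04·0.00813 = 0 + j510.8 Ω
  C: Z = 1/(jωC) = -j/(ω·C) = 0 - j10.4 Ω
Step 3 — Series combination: Z_total = R + L + C = 95.3 + j500.4 Ω = 509.4∠79.2° Ω.
Step 4 — Power factor: PF = cos(φ) = Re(Z)/|Z| = 95.3/509.4 = 0.1871.
Step 5 — Type: Im(Z) = 500.4 ⇒ lagging (phase φ = 79.2°).

PF = 0.1871 (lagging, φ = 79.2°)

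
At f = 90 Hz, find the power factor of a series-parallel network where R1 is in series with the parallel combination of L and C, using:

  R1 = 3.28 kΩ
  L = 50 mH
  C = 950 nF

Step 1 — Angular frequency: ω = 2π·f = 2π·90 = 565.5 rad/s.
Step 2 — Component impedances:
  R1: Z = R = 3280 Ω
  L: Z = jωL = j·565.5·0.05 = 0 + j28.27 Ω
  C: Z = 1/(jωC) = -j/(ω·C) = 0 - j1861 Ω
Step 3 — Parallel branch: L || C = 1/(1/L + 1/C) = 0 + j28.71 Ω.
Step 4 — Series with R1: Z_total = R1 + (L || C) = 3280 + j28.71 Ω = 3280∠0.5° Ω.
Step 5 — Power factor: PF = cos(φ) = Re(Z)/|Z| = 3280/3280 = 1.
Step 6 — Type: Im(Z) = 28.71 ⇒ lagging (phase φ = 0.5°).

PF = 1 (lagging, φ = 0.5°)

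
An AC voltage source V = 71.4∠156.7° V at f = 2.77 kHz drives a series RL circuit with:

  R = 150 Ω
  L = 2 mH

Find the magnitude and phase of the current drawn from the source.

Step 1 — Angular frequency: ω = 2π·f = 2π·2770 = 1.74e+04 rad/s.
Step 2 — Component impedances:
  R: Z = R = 150 Ω
  L: Z = jωL = j·1.74e+04·0.002 = 0 + j34.81 Ω
Step 3 — Series combination: Z_total = R + L = 150 + j34.81 Ω = 154∠13.1° Ω.
Step 4 — Source phasor: V = 71.4∠156.7° V = -65.58 + j28.24 V.
Step 5 — Ohm's law: I = V / Z_total = (-65.58 + j28.24) / (150 + j34.81) = -0.3734 + j0.2749 A.
Step 6 — Convert to polar: |I| = 0.4637 A, ∠I = 143.6°.

I = 0.4637∠143.6° A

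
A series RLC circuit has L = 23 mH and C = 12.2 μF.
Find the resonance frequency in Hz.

Step 1 — Resonance condition Im(Z)=0 gives ω₀ = 1/√(LC).
Step 2 — ω₀ = 1/√(0.023·1.22e-05) = 1888 rad/s.
Step 3 — f₀ = ω₀/(2π) = 300.5 Hz.

f₀ = 300.5 Hz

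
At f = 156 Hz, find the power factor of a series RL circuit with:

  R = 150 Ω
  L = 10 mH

Step 1 — Angular frequency: ω = 2π·f = 2π·156 = 980.2 rad/s.
Step 2 — Component impedances:
  R: Z = R = 150 Ω
  L: Z = jωL = j·980.2·0.01 = 0 + j9.802 Ω
Step 3 — Series combination: Z_total = R + L = 150 + j9.802 Ω = 150.3∠3.7° Ω.
Step 4 — Power factor: PF = cos(φ) = Re(Z)/|Z| = 150/150.32 = 0.9979.
Step 5 — Type: Im(Z) = 9.802 ⇒ lagging (phase φ = 3.7°).

PF = 0.9979 (lagging, φ = 3.7°)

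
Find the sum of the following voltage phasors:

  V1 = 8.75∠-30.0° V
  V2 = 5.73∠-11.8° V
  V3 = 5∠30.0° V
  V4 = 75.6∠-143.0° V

Step 1 — Convert each phasor to rectangular form:
  V1 = 8.75·(cos(-30.0°) + j·sin(-30.0°)) = 7.578 - j4.375 V
  V2 = 5.73·(cos(-11.8°) + j·sin(-11.8°)) = 5.609 - j1.172 V
  V3 = 5·(cos(30.0°) + j·sin(30.0°)) = 4.33 + j2.5 V
  V4 = 75.6·(cos(-143.0°) + j·sin(-143.0°)) = -60.38 - j45.5 V
Step 2 — Sum components: V_total = -42.86 - j48.54 V.
Step 3 — Convert to polar: |V_total| = 64.76 V, ∠V_total = -131.4°.

V_total = 64.76∠-131.4° V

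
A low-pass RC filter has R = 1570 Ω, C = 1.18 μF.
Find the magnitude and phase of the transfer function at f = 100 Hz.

Step 1 — Angular frequency: ω = 2π·100 = 628.3 rad/s.
Step 2 — Transfer function: H(jω) = 1/(1 + jωRC).
Step 3 — Denominator: 1 + jωRC = 1 + j·628.3·1570·1.18e-06 = 1 + j1.164.
Step 4 — H = 0.4246 - j0.4943.
Step 5 — Magnitude: |H| = 0.6516 (-3.7 dB); phase: φ = -49.3°.

|H| = 0.6516 (-3.7 dB), φ = -49.3°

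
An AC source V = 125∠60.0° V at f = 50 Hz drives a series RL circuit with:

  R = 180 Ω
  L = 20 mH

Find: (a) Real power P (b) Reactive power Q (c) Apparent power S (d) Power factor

Step 1 — Angular frequency: ω = 2π·f = 2π·50 = 314.2 rad/s.
Step 2 — Component impedances:
  R: Z = R = 180 Ω
  L: Z = jωL = j·314.2·0.02 = 0 + j6.283 Ω
Step 3 — Series combination: Z_total = R + L = 180 + j6.283 Ω = 180.1∠2.0° Ω.
Step 4 — Source phasor: V = 125∠60.0° V = 62.5 + j108.3 V.
Step 5 — Current: I = V / Z = 0.3678 + j0.5886 A = 0.694∠58.0° A.
Step 6 — Complex power: S = V·I* = 86.7 + j3.026 VA.
Step 7 — Real power: P = Re(S) = 86.7 W.
Step 8 — Reactive power: Q = Im(S) = 3.026 VAR.
Step 9 — Apparent power: |S| = 86.75 VA.
Step 10 — Power factor: PF = P/|S| = 0.9994 (lagging).

(a) P = 86.7 W  (b) Q = 3.026 VAR  (c) S = 86.75 VA  (d) PF = 0.9994 (lagging)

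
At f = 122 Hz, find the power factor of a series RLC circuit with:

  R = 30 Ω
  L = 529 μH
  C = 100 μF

Step 1 — Angular frequency: ω = 2π·f = 2π·122 = 766.5 rad/s.
Step 2 — Component impedances:
  R: Z = R = 30 Ω
  L: Z = jωL = j·766.5·0.000529 = 0 + j0.4055 Ω
  C: Z = 1/(jωC) = -j/(ω·C) = 0 - j13.05 Ω
Step 3 — Series combination: Z_total = R + L + C = 30 - j12.64 Ω = 32.55∠-22.8° Ω.
Step 4 — Power factor: PF = cos(φ) = Re(Z)/|Z| = 30/32.554 = 0.9215.
Step 5 — Type: Im(Z) = -12.64 ⇒ leading (phase φ = -22.8°).

PF = 0.9215 (leading, φ = -22.8°)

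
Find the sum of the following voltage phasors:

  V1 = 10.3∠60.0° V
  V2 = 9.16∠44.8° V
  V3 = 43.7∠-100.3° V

Step 1 — Convert each phasor to rectangular form:
  V1 = 10.3·(cos(60.0°) + j·sin(60.0°)) = 5.15 + j8.92 V
  V2 = 9.16·(cos(44.8°) + j·sin(44.8°)) = 6.5 + j6.454 V
  V3 = 43.7·(cos(-100.3°) + j·sin(-100.3°)) = -7.814 - j43 V
Step 2 — Sum components: V_total = 3.836 - j27.62 V.
Step 3 — Convert to polar: |V_total| = 27.89 V, ∠V_total = -82.1°.

V_total = 27.89∠-82.1° V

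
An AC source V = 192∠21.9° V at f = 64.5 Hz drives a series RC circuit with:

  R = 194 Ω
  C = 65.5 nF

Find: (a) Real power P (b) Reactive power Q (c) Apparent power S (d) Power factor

Step 1 — Angular frequency: ω = 2π·f = 2π·64.5 = 405.3 rad/s.
Step 2 — Component impedances:
  R: Z = R = 194 Ω
  C: Z = 1/(jωC) = -j/(ω·C) = 0 - j3.767e+04 Ω
Step 3 — Series combination: Z_total = R + C = 194 - j3.767e+04 Ω = 3.767e+04∠-89.7° Ω.
Step 4 — Source phasor: V = 192∠21.9° V = 178.1 + j71.61 V.
Step 5 — Current: I = V / Z = -0.001877 + j0.004738 A = 0.005097∠111.6° A.
Step 6 — Complex power: S = V·I* = 0.005039 - j0.9785 VA.
Step 7 — Real power: P = Re(S) = 0.005039 W.
Step 8 — Reactive power: Q = Im(S) = -0.9785 VAR.
Step 9 — Apparent power: |S| = 0.9785 VA.
Step 10 — Power factor: PF = P/|S| = 0.00515 (leading).

(a) P = 0.005039 W  (b) Q = -0.9785 VAR  (c) S = 0.9785 VA  (d) PF = 0.00515 (leading)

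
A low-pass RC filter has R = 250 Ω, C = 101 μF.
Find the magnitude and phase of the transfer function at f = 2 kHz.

Step 1 — Angular frequency: ω = 2π·2000 = 1.257e+04 rad/s.
Step 2 — Transfer function: H(jω) = 1/(1 + jωRC).
Step 3 — Denominator: 1 + jωRC = 1 + j·1.257e+04·250·0.000101 = 1 + j317.3.
Step 4 — H = 9.932e-06 - j0.003152.
Step 5 — Magnitude: |H| = 0.003152 (-50.0 dB); phase: φ = -89.8°.

|H| = 0.003152 (-50.0 dB), φ = -89.8°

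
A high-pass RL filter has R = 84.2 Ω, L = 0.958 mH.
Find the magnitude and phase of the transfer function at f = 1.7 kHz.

Step 1 — Angular frequency: ω = 2π·1700 = 1.068e+04 rad/s.
Step 2 — Transfer function: H(jω) = jωL/(R + jωL).
Step 3 — Numerator jωL = j·10.23; denominator R + jωL = 84.2 + j10.23.
Step 4 — H = 0.01455 + j0.1198.
Step 5 — Magnitude: |H| = 0.1206 (-18.4 dB); phase: φ = 83.1°.

|H| = 0.1206 (-18.4 dB), φ = 83.1°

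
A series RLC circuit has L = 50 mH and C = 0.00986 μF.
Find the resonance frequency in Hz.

Step 1 — Resonance condition Im(Z)=0 gives ω₀ = 1/√(LC).
Step 2 — ω₀ = 1/√(0.05·9.86e-09) = 4.504e+04 rad/s.
Step 3 — f₀ = ω₀/(2π) = 7168 Hz.

f₀ = 7168 Hz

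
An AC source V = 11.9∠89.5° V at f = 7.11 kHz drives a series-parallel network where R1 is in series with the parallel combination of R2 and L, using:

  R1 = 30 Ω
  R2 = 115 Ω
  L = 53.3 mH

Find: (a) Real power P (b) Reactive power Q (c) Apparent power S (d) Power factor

Step 1 — Angular frequency: ω = 2π·f = 2π·7110 = 4.467e+04 rad/s.
Step 2 — Component impedances:
  R1: Z = R = 30 Ω
  R2: Z = R = 115 Ω
  L: Z = jωL = j·4.467e+04·0.0533 = 0 + j2381 Ω
Step 3 — Parallel branch: R2 || L = 1/(1/R2 + 1/L) = 114.7 + j5.541 Ω.
Step 4 — Series with R1: Z_total = R1 + (R2 || L) = 144.7 + j5.541 Ω = 144.8∠2.2° Ω.
Step 5 — Source phasor: V = 11.9∠89.5° V = 0.1038 + j11.9 V.
Step 6 — Current: I = V / Z = 0.00386 + j0.08207 A = 0.08216∠87.3° A.
Step 7 — Complex power: S = V·I* = 0.977 + j0.03741 VA.
Step 8 — Real power: P = Re(S) = 0.977 W.
Step 9 — Reactive power: Q = Im(S) = 0.03741 VAR.
Step 10 — Apparent power: |S| = 0.9777 VA.
Step 11 — Power factor: PF = P/|S| = 0.9993 (lagging).

(a) P = 0.977 W  (b) Q = 0.03741 VAR  (c) S = 0.9777 VA  (d) PF = 0.9993 (lagging)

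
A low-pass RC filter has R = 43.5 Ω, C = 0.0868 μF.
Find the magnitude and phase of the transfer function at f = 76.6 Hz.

Step 1 — Angular frequency: ω = 2π·76.6 = 481.3 rad/s.
Step 2 — Transfer function: H(jω) = 1/(1 + jωRC).
Step 3 — Denominator: 1 + jωRC = 1 + j·481.3·43.5·8.68e-08 = 1 + j0.001817.
Step 4 — H = 1 - j0.001817.
Step 5 — Magnitude: |H| = 1 (-0.0 dB); phase: φ = -0.1°.

|H| = 1 (-0.0 dB), φ = -0.1°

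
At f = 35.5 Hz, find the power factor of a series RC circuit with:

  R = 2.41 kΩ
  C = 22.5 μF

Step 1 — Angular frequency: ω = 2π·f = 2π·35.5 = 223.1 rad/s.
Step 2 — Component impedances:
  R: Z = R = 2410 Ω
  C: Z = 1/(jωC) = -j/(ω·C) = 0 - j199.3 Ω
Step 3 — Series combination: Z_total = R + C = 2410 - j199.3 Ω = 2418∠-4.7° Ω.
Step 4 — Power factor: PF = cos(φ) = Re(Z)/|Z| = 2410/2418.2 = 0.9966.
Step 5 — Type: Im(Z) = -199.3 ⇒ leading (phase φ = -4.7°).

PF = 0.9966 (leading, φ = -4.7°)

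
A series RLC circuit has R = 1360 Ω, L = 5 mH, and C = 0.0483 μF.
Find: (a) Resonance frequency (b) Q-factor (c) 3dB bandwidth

Step 1 — Resonance condition Im(Z)=0 gives ω₀ = 1/√(LC).
Step 2 — ω₀ = 1/√(0.005·4.83e-08) = 6.435e+04 rad/s.
Step 3 — f₀ = ω₀/(2π) = 1.024e+04 Hz.
Step 4 — Series Q: Q = ω₀L/R = 6.435e+04·0.005/1360 = 0.2366.
Step 5 — 3dB bandwidth: Δω = ω₀/Q = 2.72e+05 rad/s; BW = Δω/(2π) = 4.329e+04 Hz.

(a) f₀ = 1.024e+04 Hz  (b) Q = 0.2366  (c) BW = 4.329e+04 Hz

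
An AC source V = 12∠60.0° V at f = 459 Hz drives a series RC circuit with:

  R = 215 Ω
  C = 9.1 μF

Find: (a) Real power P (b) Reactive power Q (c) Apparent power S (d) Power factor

Step 1 — Angular frequency: ω = 2π·f = 2π·459 = 2884 rad/s.
Step 2 — Component impedances:
  R: Z = R = 215 Ω
  C: Z = 1/(jωC) = -j/(ω·C) = 0 - j38.1 Ω
Step 3 — Series combination: Z_total = R + C = 215 - j38.1 Ω = 218.4∠-10.0° Ω.
Step 4 — Source phasor: V = 12∠60.0° V = 6 + j10.39 V.
Step 5 — Current: I = V / Z = 0.01875 + j0.05166 A = 0.05496∠70.0° A.
Step 6 — Complex power: S = V·I* = 0.6494 - j0.1151 VA.
Step 7 — Real power: P = Re(S) = 0.6494 W.
Step 8 — Reactive power: Q = Im(S) = -0.1151 VAR.
Step 9 — Apparent power: |S| = 0.6595 VA.
Step 10 — Power factor: PF = P/|S| = 0.9847 (leading).

(a) P = 0.6494 W  (b) Q = -0.1151 VAR  (c) S = 0.6595 VA  (d) PF = 0.9847 (leading)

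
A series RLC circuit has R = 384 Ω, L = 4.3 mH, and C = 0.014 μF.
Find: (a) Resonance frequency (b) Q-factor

Step 1 — Resonance condition Im(Z)=0 gives ω₀ = 1/√(LC).
Step 2 — ω₀ = 1/√(0.0043·1.4e-08) = 1.289e+05 rad/s.
Step 3 — f₀ = ω₀/(2π) = 2.051e+04 Hz.
Step 4 — Series Q: Q = ω₀L/R = 1.289e+05·0.0043/384 = 1.443.

(a) f₀ = 2.051e+04 Hz  (b) Q = 1.443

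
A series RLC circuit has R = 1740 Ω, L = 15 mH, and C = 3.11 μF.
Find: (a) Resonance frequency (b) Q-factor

Step 1 — Resonance condition Im(Z)=0 gives ω₀ = 1/√(LC).
Step 2 — ω₀ = 1/√(0.015·3.11e-06) = 4630 rad/s.
Step 3 — f₀ = ω₀/(2π) = 736.9 Hz.
Step 4 — Series Q: Q = ω₀L/R = 4630·0.015/1740 = 0.03991.

(a) f₀ = 736.9 Hz  (b) Q = 0.03991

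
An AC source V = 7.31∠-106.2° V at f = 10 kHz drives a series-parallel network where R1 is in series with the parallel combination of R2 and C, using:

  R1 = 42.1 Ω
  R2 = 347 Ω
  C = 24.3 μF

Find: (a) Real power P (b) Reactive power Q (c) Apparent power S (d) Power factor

Step 1 — Angular frequency: ω = 2π·f = 2π·1e+04 = 6.283e+04 rad/s.
Step 2 — Component impedances:
  R1: Z = R = 42.1 Ω
  R2: Z = R = 347 Ω
  C: Z = 1/(jωC) = -j/(ω·C) = 0 - j0.655 Ω
Step 3 — Parallel branch: R2 || C = 1/(1/R2 + 1/C) = 0.001236 - j0.655 Ω.
Step 4 — Series with R1: Z_total = R1 + (R2 || C) = 42.1 - j0.655 Ω = 42.11∠-0.9° Ω.
Step 5 — Source phasor: V = 7.31∠-106.2° V = -2.039 - j7.02 V.
Step 6 — Current: I = V / Z = -0.04584 - j0.1674 A = 0.1736∠-105.3° A.
Step 7 — Complex power: S = V·I* = 1.269 - j0.01974 VA.
Step 8 — Real power: P = Re(S) = 1.269 W.
Step 9 — Reactive power: Q = Im(S) = -0.01974 VAR.
Step 10 — Apparent power: |S| = 1.269 VA.
Step 11 — Power factor: PF = P/|S| = 0.9999 (leading).

(a) P = 1.269 W  (b) Q = -0.01974 VAR  (c) S = 1.269 VA  (d) PF = 0.9999 (leading)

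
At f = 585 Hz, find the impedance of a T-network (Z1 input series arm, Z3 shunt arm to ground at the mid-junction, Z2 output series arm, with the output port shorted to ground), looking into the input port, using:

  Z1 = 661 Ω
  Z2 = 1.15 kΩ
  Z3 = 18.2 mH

Step 1 — Angular frequency: ω = 2π·f = 2π·585 = 3676 rad/s.
Step 2 — Component impedances:
  Z1: Z = R = 661 Ω
  Z2: Z = R = 1150 Ω
  Z3: Z = jωL = j·3676·0.0182 = 0 + j66.9 Ω
Step 3 — With the output port shorted to ground, the output series arm Z2 runs from the junction to ground; the shunt arm Z3 also runs from the junction to ground. They appear in parallel: Z3 || Z2 = 3.878 + j66.67 Ω.
Step 4 — Series with input arm Z1: Z_in = Z1 + (Z3 || Z2) = 664.9 + j66.67 Ω = 668.2∠5.7° Ω.

Z = 664.9 + j66.67 Ω = 668.2∠5.7° Ω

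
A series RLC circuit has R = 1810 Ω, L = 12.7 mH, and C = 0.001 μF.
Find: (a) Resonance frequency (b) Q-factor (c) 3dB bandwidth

Step 1 — Resonance: ω₀ = 1/√(LC) = 1/√(0.0127·1e-09) = 2.806e+05 rad/s.
Step 2 — f₀ = ω₀/(2π) = 4.466e+04 Hz.
Step 3 — Series Q: Q = ω₀L/R = 2.806e+05·0.0127/1810 = 1.969.
Step 4 — Bandwidth: Δω = ω₀/Q = 1.425e+05 rad/s; BW = Δω/(2π) = 2.268e+04 Hz.

(a) f₀ = 4.466e+04 Hz  (b) Q = 1.969  (c) BW = 2.268e+04 Hz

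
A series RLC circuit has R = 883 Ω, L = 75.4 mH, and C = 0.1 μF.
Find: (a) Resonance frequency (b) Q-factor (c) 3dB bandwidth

Step 1 — Resonance condition Im(Z)=0 gives ω₀ = 1/√(LC).
Step 2 — ω₀ = 1/√(0.0754·1e-07) = 1.152e+04 rad/s.
Step 3 — f₀ = ω₀/(2π) = 1833 Hz.
Step 4 — Series Q: Q = ω₀L/R = 1.152e+04·0.0754/883 = 0.9834.
Step 5 — 3dB bandwidth: Δω = ω₀/Q = 1.171e+04 rad/s; BW = Δω/(2π) = 1864 Hz.

(a) f₀ = 1833 Hz  (b) Q = 0.9834  (c) BW = 1864 Hz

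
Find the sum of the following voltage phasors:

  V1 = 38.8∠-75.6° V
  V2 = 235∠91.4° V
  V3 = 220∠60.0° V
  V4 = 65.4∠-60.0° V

Step 1 — Convert each phasor to rectangular form:
  V1 = 38.8·(cos(-75.6°) + j·sin(-75.6°)) = 9.649 - j37.58 V
  V2 = 235·(cos(91.4°) + j·sin(91.4°)) = -5.742 + j234.9 V
  V3 = 220·(cos(60.0°) + j·sin(60.0°)) = 110 + j190.5 V
  V4 = 65.4·(cos(-60.0°) + j·sin(-60.0°)) = 32.7 - j56.64 V
Step 2 — Sum components: V_total = 146.6 + j331.2 V.
Step 3 — Convert to polar: |V_total| = 362.2 V, ∠V_total = 66.1°.

V_total = 362.2∠66.1° V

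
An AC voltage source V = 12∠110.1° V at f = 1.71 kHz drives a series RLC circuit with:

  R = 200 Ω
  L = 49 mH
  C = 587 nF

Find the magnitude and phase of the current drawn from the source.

Step 1 — Angular frequency: ω = 2π·f = 2π·1710 = 1.074e+04 rad/s.
Step 2 — Component impedances:
  R: Z = R = 200 Ω
  L: Z = jωL = j·1.074e+04·0.049 = 0 + j526.5 Ω
  C: Z = 1/(jωC) = -j/(ω·C) = 0 - j158.6 Ω
Step 3 — Series combination: Z_total = R + L + C = 200 + j367.9 Ω = 418.8∠61.5° Ω.
Step 4 — Source phasor: V = 12∠110.1° V = -4.124 + j11.27 V.
Step 5 — Ohm's law: I = V / Z_total = (-4.124 + j11.27) / (200 + j367.9) = 0.01894 + j0.0215 A.
Step 6 — Convert to polar: |I| = 0.02866 A, ∠I = 48.6°.

I = 0.02866∠48.6° A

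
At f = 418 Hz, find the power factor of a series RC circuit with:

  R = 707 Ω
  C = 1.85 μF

Step 1 — Angular frequency: ω = 2π·f = 2π·418 = 2626 rad/s.
Step 2 — Component impedances:
  R: Z = R = 707 Ω
  C: Z = 1/(jωC) = -j/(ω·C) = 0 - j205.8 Ω
Step 3 — Series combination: Z_total = R + C = 707 - j205.8 Ω = 736.3∠-16.2° Ω.
Step 4 — Power factor: PF = cos(φ) = Re(Z)/|Z| = 707/736.35 = 0.9601.
Step 5 — Type: Im(Z) = -205.8 ⇒ leading (phase φ = -16.2°).

PF = 0.9601 (leading, φ = -16.2°)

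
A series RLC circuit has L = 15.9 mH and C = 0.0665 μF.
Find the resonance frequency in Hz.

Step 1 — Resonance condition Im(Z)=0 gives ω₀ = 1/√(LC).
Step 2 — ω₀ = 1/√(0.0159·6.65e-08) = 3.075e+04 rad/s.
Step 3 — f₀ = ω₀/(2π) = 4895 Hz.

f₀ = 4895 Hz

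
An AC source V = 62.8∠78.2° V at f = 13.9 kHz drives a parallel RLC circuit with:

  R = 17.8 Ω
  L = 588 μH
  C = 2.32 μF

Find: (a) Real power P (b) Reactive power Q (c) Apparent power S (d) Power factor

Step 1 — Angular frequency: ω = 2π·f = 2π·1.39e+04 = 8.734e+04 rad/s.
Step 2 — Component impedances:
  R: Z = R = 17.8 Ω
  L: Z = jωL = j·8.734e+04·0.000588 = 0 + j51.35 Ω
  C: Z = 1/(jωC) = -j/(ω·C) = 0 - j4.935 Ω
Step 3 — Parallel combination: 1/Z_total = 1/R + 1/L + 1/C; Z_total = 1.531 - j4.991 Ω = 5.22∠-72.9° Ω.
Step 4 — Source phasor: V = 62.8∠78.2° V = 12.84 + j61.47 V.
Step 5 — Current: I = V / Z = -10.54 + j5.806 A = 12.03∠151.1° A.
Step 6 — Complex power: S = V·I* = 221.6 - j722.3 VA.
Step 7 — Real power: P = Re(S) = 221.6 W.
Step 8 — Reactive power: Q = Im(S) = -722.3 VAR.
Step 9 — Apparent power: |S| = 755.5 VA.
Step 10 — Power factor: PF = P/|S| = 0.2933 (leading).

(a) P = 221.6 W  (b) Q = -722.3 VAR  (c) S = 755.5 VA  (d) PF = 0.2933 (leading)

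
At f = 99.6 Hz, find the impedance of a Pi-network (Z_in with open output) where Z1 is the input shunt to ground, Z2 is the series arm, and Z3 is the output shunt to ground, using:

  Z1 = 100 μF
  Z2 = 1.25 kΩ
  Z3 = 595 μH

Step 1 — Angular frequency: ω = 2π·f = 2π·99.6 = 625.8 rad/s.
Step 2 — Component impedances:
  Z1: Z = 1/(jωC) = -j/(ω·C) = 0 - j15.98 Ω
  Z2: Z = R = 1250 Ω
  Z3: Z = jωL = j·625.8·0.000595 = 0 + j0.3724 Ω
Step 3 — With open output, the series arm Z2 and the output shunt Z3 appear in series to ground: Z2 + Z3 = 1250 + j0.3724 Ω.
Step 4 — Parallel with input shunt Z1: Z_in = Z1 || (Z2 + Z3) = 0.2042 - j15.98 Ω = 15.98∠-89.3° Ω.

Z = 0.2042 - j15.98 Ω = 15.98∠-89.3° Ω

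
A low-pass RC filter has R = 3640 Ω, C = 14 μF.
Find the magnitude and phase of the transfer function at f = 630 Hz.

Step 1 — Angular frequency: ω = 2π·630 = 3958 rad/s.
Step 2 — Transfer function: H(jω) = 1/(1 + jωRC).
Step 3 — Denominator: 1 + jωRC = 1 + j·3958·3640·1.4e-05 = 1 + j201.7.
Step 4 — H = 2.457e-05 - j0.004957.
Step 5 — Magnitude: |H| = 0.004957 (-46.1 dB); phase: φ = -89.7°.

|H| = 0.004957 (-46.1 dB), φ = -89.7°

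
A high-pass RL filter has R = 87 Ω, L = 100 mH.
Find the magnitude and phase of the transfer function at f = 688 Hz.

Step 1 — Angular frequency: ω = 2π·688 = 4323 rad/s.
Step 2 — Transfer function: H(jω) = jωL/(R + jωL).
Step 3 — Numerator jωL = j·432.3; denominator R + jωL = 87 + j432.3.
Step 4 — H = 0.9611 + j0.1934.
Step 5 — Magnitude: |H| = 0.9803 (-0.2 dB); phase: φ = 11.4°.

|H| = 0.9803 (-0.2 dB), φ = 11.4°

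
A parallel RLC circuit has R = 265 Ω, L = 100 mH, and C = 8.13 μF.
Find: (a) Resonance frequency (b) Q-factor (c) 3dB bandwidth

Step 1 — Resonance: ω₀ = 1/√(LC) = 1/√(0.1·8.13e-06) = 1109 rad/s.
Step 2 — f₀ = ω₀/(2π) = 176.5 Hz.
Step 3 — Parallel Q: Q = R/(ω₀L) = 265/(1109·0.1) = 2.389.
Step 4 — Bandwidth: Δω = ω₀/Q = 464.2 rad/s; BW = Δω/(2π) = 73.87 Hz.

(a) f₀ = 176.5 Hz  (b) Q = 2.389  (c) BW = 73.87 Hz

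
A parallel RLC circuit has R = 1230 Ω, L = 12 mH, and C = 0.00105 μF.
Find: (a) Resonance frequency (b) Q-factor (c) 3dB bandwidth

Step 1 — Resonance: ω₀ = 1/√(LC) = 1/√(0.012·1.05e-09) = 2.817e+05 rad/s.
Step 2 — f₀ = ω₀/(2π) = 4.484e+04 Hz.
Step 3 — Parallel Q: Q = R/(ω₀L) = 1230/(2.817e+05·0.012) = 0.3638.
Step 4 — Bandwidth: Δω = ω₀/Q = 7.743e+05 rad/s; BW = Δω/(2π) = 1.232e+05 Hz.

(a) f₀ = 4.484e+04 Hz  (b) Q = 0.3638  (c) BW = 1.232e+05 Hz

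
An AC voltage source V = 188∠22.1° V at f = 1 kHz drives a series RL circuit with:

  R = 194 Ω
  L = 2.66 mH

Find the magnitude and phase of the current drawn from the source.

Step 1 — Angular frequency: ω = 2π·f = 2π·1000 = 6283 rad/s.
Step 2 — Component impedances:
  R: Z = R = 194 Ω
  L: Z = jωL = j·6283·0.00266 = 0 + j16.71 Ω
Step 3 — Series combination: Z_total = R + L = 194 + j16.71 Ω = 194.7∠4.9° Ω.
Step 4 — Source phasor: V = 188∠22.1° V = 174.2 + j70.73 V.
Step 5 — Ohm's law: I = V / Z_total = (174.2 + j70.73) / (194 + j16.71) = 0.9224 + j0.2851 A.
Step 6 — Convert to polar: |I| = 0.9655 A, ∠I = 17.2°.

I = 0.9655∠17.2° A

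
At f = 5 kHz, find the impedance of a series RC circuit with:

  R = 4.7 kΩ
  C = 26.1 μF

Step 1 — Angular frequency: ω = 2π·f = 2π·5000 = 3.142e+04 rad/s.
Step 2 — Component impedances:
  R: Z = R = 4700 Ω
  C: Z = 1/(jωC) = -j/(ω·C) = 0 - j1.22 Ω
Step 3 — Series combination: Z_total = R + C = 4700 - j1.22 Ω = 4700∠-0.0° Ω.

Z = 4700 - j1.22 Ω = 4700∠-0.0° Ω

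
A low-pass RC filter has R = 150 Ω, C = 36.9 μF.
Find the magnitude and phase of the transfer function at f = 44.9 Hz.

Step 1 — Angular frequency: ω = 2π·44.9 = 282.1 rad/s.
Step 2 — Transfer function: H(jω) = 1/(1 + jωRC).
Step 3 — Denominator: 1 + jωRC = 1 + j·282.1·150·3.69e-05 = 1 + j1.562.
Step 4 — H = 0.2908 - j0.4542.
Step 5 — Magnitude: |H| = 0.5393 (-5.4 dB); phase: φ = -57.4°.

|H| = 0.5393 (-5.4 dB), φ = -57.4°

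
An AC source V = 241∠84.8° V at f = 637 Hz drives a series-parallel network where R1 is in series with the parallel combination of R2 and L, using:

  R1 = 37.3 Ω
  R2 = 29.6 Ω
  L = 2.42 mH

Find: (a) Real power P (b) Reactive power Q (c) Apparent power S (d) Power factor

Step 1 — Angular frequency: ω = 2π·f = 2π·637 = 4002 rad/s.
Step 2 — Component impedances:
  R1: Z = R = 37.3 Ω
  R2: Z = R = 29.6 Ω
  L: Z = jωL = j·4002·0.00242 = 0 + j9.686 Ω
Step 3 — Parallel branch: R2 || L = 1/(1/R2 + 1/L) = 2.863 + j8.749 Ω.
Step 4 — Series with R1: Z_total = R1 + (R2 || L) = 40.16 + j8.749 Ω = 41.1∠12.3° Ω.
Step 5 — Source phasor: V = 241∠84.8° V = 21.84 + j240 V.
Step 6 — Current: I = V / Z = 1.762 + j5.592 A = 5.863∠72.5° A.
Step 7 — Complex power: S = V·I* = 1381 + j300.8 VA.
Step 8 — Real power: P = Re(S) = 1381 W.
Step 9 — Reactive power: Q = Im(S) = 300.8 VAR.
Step 10 — Apparent power: |S| = 1413 VA.
Step 11 — Power factor: PF = P/|S| = 0.9771 (lagging).

(a) P = 1381 W  (b) Q = 300.8 VAR  (c) S = 1413 VA  (d) PF = 0.9771 (lagging)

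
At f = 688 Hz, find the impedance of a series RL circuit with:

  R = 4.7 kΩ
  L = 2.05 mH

Step 1 — Angular frequency: ω = 2π·f = 2π·688 = 4323 rad/s.
Step 2 — Component impedances:
  R: Z = R = 4700 Ω
  L: Z = jωL = j·4323·0.00205 = 0 + j8.862 Ω
Step 3 — Series combination: Z_total = R + L = 4700 + j8.862 Ω = 4700∠0.1° Ω.

Z = 4700 + j8.862 Ω = 4700∠0.1° Ω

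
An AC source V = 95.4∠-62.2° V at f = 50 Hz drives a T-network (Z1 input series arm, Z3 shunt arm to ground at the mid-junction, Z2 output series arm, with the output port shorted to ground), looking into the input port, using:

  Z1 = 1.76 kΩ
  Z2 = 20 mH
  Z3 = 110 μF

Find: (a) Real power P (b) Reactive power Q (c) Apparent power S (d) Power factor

Step 1 — Angular frequency: ω = 2π·f = 2π·50 = 314.2 rad/s.
Step 2 — Component impedances:
  Z1: Z = R = 1760 Ω
  Z2: Z = jωL = j·314.2·0.02 = 0 + j6.283 Ω
  Z3: Z = 1/(jωC) = -j/(ω·C) = 0 - j28.94 Ω
Step 3 — With the output port shorted to ground, the output series arm Z2 runs from the junction to ground; the shunt arm Z3 also runs from the junction to ground. They appear in parallel: Z3 || Z2 = 0 + j8.026 Ω.
Step 4 — Series with input arm Z1: Z_in = Z1 + (Z3 || Z2) = 1760 + j8.026 Ω = 1760∠0.3° Ω.
Step 5 — Source phasor: V = 95.4∠-62.2° V = 44.49 - j84.39 V.
Step 6 — Current: I = V / Z = 0.02506 - j0.04806 A = 0.0542∠-62.5° A.
Step 7 — Complex power: S = V·I* = 5.171 + j0.02358 VA.
Step 8 — Real power: P = Re(S) = 5.171 W.
Step 9 — Reactive power: Q = Im(S) = 0.02358 VAR.
Step 10 — Apparent power: |S| = 5.171 VA.
Step 11 — Power factor: PF = P/|S| = 1 (lagging).

(a) P = 5.171 W  (b) Q = 0.02358 VAR  (c) S = 5.171 VA  (d) PF = 1 (lagging)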